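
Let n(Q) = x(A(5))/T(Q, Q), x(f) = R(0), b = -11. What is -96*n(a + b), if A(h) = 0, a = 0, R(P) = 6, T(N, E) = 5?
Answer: -576/5 ≈ -115.20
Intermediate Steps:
x(f) = 6
n(Q) = 6/5
-96*n(a + b) = -96*6/5 = -576/5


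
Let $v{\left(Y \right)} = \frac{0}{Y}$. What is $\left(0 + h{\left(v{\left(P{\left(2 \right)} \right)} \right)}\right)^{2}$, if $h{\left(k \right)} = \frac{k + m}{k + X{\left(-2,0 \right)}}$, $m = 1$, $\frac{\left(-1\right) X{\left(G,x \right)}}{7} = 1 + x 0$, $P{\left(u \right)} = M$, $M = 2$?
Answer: $\frac{1}{49} \approx 0.020408$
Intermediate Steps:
$P{\left(u \right)} = 2$
$X{\left(G,x \right)} = -7$ ($X{\left(G,x \right)} = - 7 \left(1 + x 0\right) = - 7 \left(1 + 0\right) = \left(-7\right) 1 = -7$)
$v{\left(Y \right)} = 0$
$h{\left(k \right)} = \frac{1 + k}{-7 + k}$ ($h{\left(k \right)} = \frac{k + 1}{k - 7} = \frac{1 + k}{-7 + k}$)
$\left(0 + h{\left(v{\left(P{\left(2 \right)} \right)} \right)}\right)^{2} = \left(0 + \frac{1 + 0}{-7 + 0}\right)^{2} = \left(0 + \frac{1}{-7} \cdot 1\right)^{2} = \left(0 - \frac{1}{7}\right)^{2} = \left(- \frac{1}{7}\right)^{2} = \frac{1}{49}$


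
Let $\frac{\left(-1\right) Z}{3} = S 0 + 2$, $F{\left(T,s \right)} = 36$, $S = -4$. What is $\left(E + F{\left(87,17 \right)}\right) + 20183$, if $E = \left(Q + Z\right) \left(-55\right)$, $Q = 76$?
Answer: $16369$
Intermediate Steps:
$Z = -6$ ($Z = - 3 \left(\left(-4\right) 0 + 2\right) = - 3 \left(0 + 2\right) = \left(-3\right) 2 = -6$)
$E = -3850$ ($E = \left(76 - 6\right) \left(-55\right) = 70 \left(-55\right) = -3850$)
$\left(E + F{\left(87,17 \right)}\right) + 20183 = \left(-3850 + 36\right) + 20183 = -3814 + 20183 = 16369$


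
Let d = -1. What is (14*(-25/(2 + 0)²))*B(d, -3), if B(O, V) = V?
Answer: 525/2 ≈ 262.50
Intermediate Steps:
(14*(-25/(2 + 0)²))*B(d, -3) = (14*(-25/(2 + 0)²))*(-3) = (14*(-25/(2²)))*(-3) = (14*(-25/4))*(-3) = -175/2*(-3) = 525/2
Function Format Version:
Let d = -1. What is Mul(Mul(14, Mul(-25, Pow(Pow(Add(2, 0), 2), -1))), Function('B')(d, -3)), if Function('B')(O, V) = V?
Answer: Rational(525, 2) ≈ 262.50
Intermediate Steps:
Mul(Mul(14, Mul(-25, Pow(Pow(Add(2, 0), 2), -1))), Function('B')(d, -3)) = Mul(Mul(14, Mul(-25, Pow(Pow(Add(2, 0), 2), -1))), -3) = Mul(Mul(14, Mul(-25, Pow(Pow(2, 2), -1))), -3) = Mul(Mul(14, Mul(-25, Pow(4, -1))), -3) = Mul(Mul(14, Mul(-25, Rational(1, 4))), -3) = Mul(Mul(14, Rational(-25, 4)), -3) = Mul(Rational(-175, 2), -3) = Rational(525, 2)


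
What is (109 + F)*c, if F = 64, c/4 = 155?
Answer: 107260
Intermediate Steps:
c = 620 (c = 4*155 = 620)
(109 + F)*c = (109 + 64)*620 = 173*620 = 107260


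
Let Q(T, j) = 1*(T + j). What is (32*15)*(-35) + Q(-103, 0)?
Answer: -16903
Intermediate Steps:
Q(T, j) = T + j
(32*15)*(-35) + Q(-103, 0) = (32*15)*(-35) + (-103 + 0) = 480*(-35) - 103 = -16800 - 103 = -16903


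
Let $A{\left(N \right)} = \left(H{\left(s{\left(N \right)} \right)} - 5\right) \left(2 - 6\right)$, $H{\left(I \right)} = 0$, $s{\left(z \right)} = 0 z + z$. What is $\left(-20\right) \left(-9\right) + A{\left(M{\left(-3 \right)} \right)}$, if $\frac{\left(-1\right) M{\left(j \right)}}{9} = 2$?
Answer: $200$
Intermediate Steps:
$s{\left(z \right)} = z$ ($s{\left(z \right)} = 0 + z = z$)
$M{\left(j \right)} = -18$ ($M{\left(j \right)} = \left(-9\right) 2 = -18$)
$A{\left(N \right)} = 20$ ($A{\left(N \right)} = \left(0 - 5\right) \left(2 - 6\right) = \left(-5\right) \left(-4\right) = 20$)
$\left(-20\right) \left(-9\right) + A{\left(M{\left(-3 \right)} \right)} = \left(-20\right) \left(-9\right) + 20 = 180 + 20 = 200$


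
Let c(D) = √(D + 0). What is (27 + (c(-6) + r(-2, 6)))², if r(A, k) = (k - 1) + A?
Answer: (30 + I*√6)² ≈ 894.0 + 146.97*I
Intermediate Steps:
r(A, k) = -1 + A + k (r(A, k) = (-1 + k) + A = -1 + A + k)
c(D) = √D
(27 + (c(-6) + r(-2, 6)))² = (27 + (√(-6) + (-1 - 2 + 6)))² = (27 + (I*√6 + 3))² = (27 + (3 + I*√6))² = (30 + I*√6)²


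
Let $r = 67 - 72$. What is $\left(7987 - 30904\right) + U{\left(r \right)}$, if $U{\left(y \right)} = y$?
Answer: $-22922$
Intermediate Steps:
$r = -5$ ($r = 67 - 72 = -5$)
$\left(7987 - 30904\right) + U{\left(r \right)} = \left(7987 - 30904\right) - 5 = -22917 - 5 = -22922$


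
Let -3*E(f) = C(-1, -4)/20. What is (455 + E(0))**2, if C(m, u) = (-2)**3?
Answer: 46607929/225 ≈ 2.0715e+5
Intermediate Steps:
C(m, u) = -8
E(f) = 2/15 (E(f) = -(-8)/(3*20) = -1/3*(-2/5) = 2/15)
(455 + E(0))**2 = (455 + 2/15)**2 = (6827/15)**2 = 46607929/225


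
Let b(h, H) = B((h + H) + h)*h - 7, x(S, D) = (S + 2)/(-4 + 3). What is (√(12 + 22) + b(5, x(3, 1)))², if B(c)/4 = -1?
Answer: (27 - √34)² ≈ 448.13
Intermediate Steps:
B(c) = -4 (B(c) = 4*(-1) = -4)
x(S, D) = -2 - S (x(S, D) = (2 + S)/(-1) = (2 + S)*(-1) = -2 - S)
b(h, H) = -7 - 4*h (b(h, H) = -4*h - 7 = -7 - 4*h)
(√(12 + 22) + b(5, x(3, 1)))² = (√(12 + 22) + (-7 - 4*5))² = (√34 + (-7 - 20))² = (√34 - 27)² = (-27 + √34)²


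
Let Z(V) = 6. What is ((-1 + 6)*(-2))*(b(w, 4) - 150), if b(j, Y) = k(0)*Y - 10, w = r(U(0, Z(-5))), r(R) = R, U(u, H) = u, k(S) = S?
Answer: 1600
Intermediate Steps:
w = 0
b(j, Y) = -10 (b(j, Y) = 0*Y - 10 = 0 - 10 = -10)
((-1 + 6)*(-2))*(b(w, 4) - 150) = ((-1 + 6)*(-2))*(-10 - 150) = (5*(-2))*(-160) = -10*(-160) = 1600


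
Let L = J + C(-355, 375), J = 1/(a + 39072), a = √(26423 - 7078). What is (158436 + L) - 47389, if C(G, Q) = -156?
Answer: 169286404567621/1526601839 - √19345/1526601839 ≈ 1.1089e+5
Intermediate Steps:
a = √19345 ≈ 139.09
J = 1/(39072 + √19345) (J = 1/(√19345 + 39072) = 1/(39072 + √19345) ≈ 2.5503e-5)
L = -238149847812/1526601839 - √19345/1526601839 (L = (39072/1526601839 - √19345/1526601839) - 156 = -238149847812/1526601839 - √19345/1526601839 ≈ -156.00)
(158436 + L) - 47389 = (158436 + (-238149847812/1526601839 - √19345/1526601839)) - 47389 = (241630539115992/1526601839 - √19345/1526601839) - 47389 = 169286404567621/1526601839 - √19345/1526601839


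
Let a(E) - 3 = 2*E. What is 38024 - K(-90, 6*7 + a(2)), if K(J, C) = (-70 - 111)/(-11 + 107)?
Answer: 3650485/96 ≈ 38026.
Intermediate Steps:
a(E) = 3 + 2*E
K(J, C) = -181/96
38024 - K(-90, 6*7 + a(2)) = 38024 - 1*(-181/96) = 38024 + 181/96 = 3650485/96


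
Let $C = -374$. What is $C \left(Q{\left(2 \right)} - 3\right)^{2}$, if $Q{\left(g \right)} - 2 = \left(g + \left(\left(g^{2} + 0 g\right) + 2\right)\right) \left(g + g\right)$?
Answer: $-359414$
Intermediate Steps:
$Q{\left(g \right)} = 2 + 2 g \left(2 + g + g^{2}\right)$ ($Q{\left(g \right)} = 2 + \left(g + \left(\left(g^{2} + 0 g\right) + 2\right)\right) \left(g + g\right) = 2 + \left(g + \left(\left(g^{2} + 0\right) + 2\right)\right) 2 g = 2 + \left(g + \left(g^{2} + 2\right)\right) 2 g = 2 + \left(g + \left(2 + g^{2}\right)\right) 2 g = 2 + \left(2 + g + g^{2}\right) 2 g = 2 + 2 g \left(2 + g + g^{2}\right)$)
$C \left(Q{\left(2 \right)} - 3\right)^{2} = - 374 \left(\left(2 + 2 \cdot 2^{2} + 2 \cdot 2^{3} + 4 \cdot 2\right) - 3\right)^{2} = - 374 \left(\left(2 + 2 \cdot 4 + 2 \cdot 8 + 8\right) - 3\right)^{2} = - 374 \left(\left(2 + 8 + 16 + 8\right) - 3\right)^{2} = - 374 \left(34 - 3\right)^{2} = - 374 \cdot 31^{2} = \left(-374\right) 961 = -359414$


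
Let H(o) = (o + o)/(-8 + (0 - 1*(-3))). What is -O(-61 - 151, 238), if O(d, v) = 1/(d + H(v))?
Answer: 5/1536 ≈ 0.0032552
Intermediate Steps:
H(o) = -2*o/5 (H(o) = (2*o)/(-8 + (0 + 3)) = (2*o)/(-8 + 3) = (2*o)/(-5) = (2*o)*(-1/5) = -2*o/5)
O(d, v) = 1/(d - 2*v/5)
-O(-61 - 151, 238) = -5/(-2*238 + 5*(-61 - 151)) = -5/(-476 + 5*(-212)) = -5/(-476 - 1060) = -5/(-1536) = -5*(-1)/1536 = -1*(-5/1536) = 5/1536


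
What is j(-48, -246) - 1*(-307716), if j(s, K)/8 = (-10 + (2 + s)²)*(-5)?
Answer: 223476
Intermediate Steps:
j(s, K) = 400 - 40*(2 + s)² (j(s, K) = 8*((-10 + (2 + s)²)*(-5)) = 8*(50 - 5*(2 + s)²) = 400 - 40*(2 + s)²)
j(-48, -246) - 1*(-307716) = (400 - 40*(2 - 48)²) - 1*(-307716) = (400 - 40*(2 - 6*8)²) + 307716 = (400 - 40*(2 - 48)²) + 307716 = (400 - 40*(-46)²) + 307716 = (400 - 40*2116) + 307716 = (400 - 84640) + 307716 = -84240 + 307716 = 223476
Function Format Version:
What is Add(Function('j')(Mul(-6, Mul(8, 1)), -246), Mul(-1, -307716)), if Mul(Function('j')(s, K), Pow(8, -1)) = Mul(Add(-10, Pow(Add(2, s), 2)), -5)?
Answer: 223476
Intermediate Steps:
Function('j')(s, K) = Add(400, Mul(-40, Pow(Add(2, s), 2))) (Function('j')(s, K) = Mul(8, Mul(Add(-10, Pow(Add(2, s), 2)), -5)) = Mul(8, Add(50, Mul(-5, Pow(Add(2, s), 2)))) = Add(400, Mul(-40, Pow(Add(2, s), 2))))
Add(Function('j')(Mul(-6, Mul(8, 1)), -246), Mul(-1, -307716)) = Add(Add(400, Mul(-40, Pow(Add(2, Mul(-6, Mul(8, 1))), 2))), Mul(-1, -307716)) = Add(Add(400, Mul(-40, Pow(Add(2, Mul(-6, 8)), 2))), 307716) = Add(Add(400, Mul(-40, Pow(Add(2, -48), 2))), 307716) = Add(Add(400, Mul(-40, Pow(-46, 2))), 307716) = Add(Add(400, Mul(-40, 2116)), 307716) = Add(Add(400, -84640), 307716) = Add(-84240, 307716) = 223476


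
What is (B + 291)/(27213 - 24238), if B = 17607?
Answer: 17898/2975 ≈ 6.0161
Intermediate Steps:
(B + 291)/(27213 - 24238) = (17607 + 291)/(27213 - 24238) = 17898/2975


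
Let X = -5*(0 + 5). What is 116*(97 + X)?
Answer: 8352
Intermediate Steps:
X = -25 (X = -5*5 = -25)
116*(97 + X) = 116*(97 - 25) = 116*72 = 8352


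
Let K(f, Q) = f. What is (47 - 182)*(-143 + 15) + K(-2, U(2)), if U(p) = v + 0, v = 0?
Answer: 17278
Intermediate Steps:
U(p) = 0 (U(p) = 0 + 0 = 0)
(47 - 182)*(-143 + 15) + K(-2, U(2)) = (47 - 182)*(-143 + 15) - 2 = -135*(-128) - 2 = 17280 - 2 = 17278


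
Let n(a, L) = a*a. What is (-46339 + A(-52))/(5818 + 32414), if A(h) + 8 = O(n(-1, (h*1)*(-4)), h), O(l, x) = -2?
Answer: -46349/38232 ≈ -1.2123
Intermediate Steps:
n(a, L) = a**2
A(h) = -10 (A(h) = -8 - 2 = -10)
(-46339 + A(-52))/(5818 + 32414) = (-46339 - 10)/(5818 + 32414) = -46349/38232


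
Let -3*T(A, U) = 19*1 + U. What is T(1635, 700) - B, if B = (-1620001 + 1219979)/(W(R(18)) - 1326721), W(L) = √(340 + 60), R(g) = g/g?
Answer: -955098085/3980103 ≈ -239.97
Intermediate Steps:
R(g) = 1
W(L) = 20 (W(L) = √400 = 20)
B = 400022/1326701 (B = (-1620001 + 1219979)/(20 - 1326721) = -400022/(-1326701) = -400022*(-1/1326701) = 400022/1326701 ≈ 0.30152)
T(A, U) = -19/3 - U/3 (T(A, U) = -(19*1 + U)/3 = -(19 + U)/3 = -19/3 - U/3)
T(1635, 700) - B = (-19/3 - ⅓*700) - 1*400022/1326701 = (-19/3 - 700/3) - 400022/1326701 = -719/3 - 400022/1326701 = -955098085/3980103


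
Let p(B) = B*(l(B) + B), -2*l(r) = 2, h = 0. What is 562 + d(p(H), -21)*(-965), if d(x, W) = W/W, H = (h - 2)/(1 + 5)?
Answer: -403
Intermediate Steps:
l(r) = -1 (l(r) = -½*2 = -1)
H = -⅓ (H = (0 - 2)/(1 + 5) = -2/6 = -2*⅙ = -⅓ ≈ -0.33333)
p(B) = B*(-1 + B)
d(x, W) = 1
562 + d(p(H), -21)*(-965) = 562 + 1*(-965) = 562 - 965 = -403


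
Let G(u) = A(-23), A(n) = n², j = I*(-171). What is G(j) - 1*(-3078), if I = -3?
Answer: 3607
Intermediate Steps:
j = 513 (j = -3*(-171) = 513)
G(u) = 529 (G(u) = (-23)² = 529)
G(j) - 1*(-3078) = 529 - 1*(-3078) = 529 + 3078 = 3607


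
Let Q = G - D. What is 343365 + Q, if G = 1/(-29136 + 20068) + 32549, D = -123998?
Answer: 4533202015/9068 ≈ 4.9991e+5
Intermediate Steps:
G = 295154331/9068 (G = 1/(-9068) + 32549 = -1/9068 + 32549 = 295154331/9068 ≈ 32549.)
Q = 1419568195/9068 (Q = 295154331/9068 - 1*(-123998) = 295154331/9068 + 123998 = 1419568195/9068 ≈ 1.5655e+5)
343365 + Q = 343365 + 1419568195/9068 = 4533202015/9068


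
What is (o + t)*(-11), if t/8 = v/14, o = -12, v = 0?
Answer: 132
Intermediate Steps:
t = 0 (t = 8*(0/14) = 8*(0*(1/14)) = 8*0 = 0)
(o + t)*(-11) = (-12 + 0)*(-11) = -12*(-11) = 132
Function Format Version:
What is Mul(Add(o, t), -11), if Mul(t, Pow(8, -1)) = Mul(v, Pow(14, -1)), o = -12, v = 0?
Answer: 132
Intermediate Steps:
t = 0 (t = Mul(8, Mul(0, Pow(14, -1))) = Mul(8, Mul(0, Rational(1, 14))) = Mul(8, 0) = 0)
Mul(Add(o, t), -11) = Mul(Add(-12, 0), -11) = Mul(-12, -11) = 132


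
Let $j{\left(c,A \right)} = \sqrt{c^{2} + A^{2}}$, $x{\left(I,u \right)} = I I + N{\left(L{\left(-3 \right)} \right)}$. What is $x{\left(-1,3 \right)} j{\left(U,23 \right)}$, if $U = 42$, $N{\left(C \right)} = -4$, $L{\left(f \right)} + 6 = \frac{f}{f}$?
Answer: $- 3 \sqrt{2293} \approx -143.66$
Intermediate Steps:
$L{\left(f \right)} = -5$ ($L{\left(f \right)} = -6 + \frac{f}{f} = -6 + 1 = -5$)
$x{\left(I,u \right)} = -4 + I^{2}$ ($x{\left(I,u \right)} = I I - 4 = I^{2} - 4 = -4 + I^{2}$)
$j{\left(c,A \right)} = \sqrt{A^{2} + c^{2}}$
$x{\left(-1,3 \right)} j{\left(U,23 \right)} = \left(-4 + \left(-1\right)^{2}\right) \sqrt{23^{2} + 42^{2}} = \left(-4 + 1\right) \sqrt{529 + 1764} = - 3 \sqrt{2293}$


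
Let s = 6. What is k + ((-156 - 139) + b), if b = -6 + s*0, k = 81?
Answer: -220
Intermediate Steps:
b = -6 (b = -6 + 6*0 = -6 + 0 = -6)
k + ((-156 - 139) + b) = 81 + ((-156 - 139) - 6) = 81 + (-295 - 6) = 81 - 301 = -220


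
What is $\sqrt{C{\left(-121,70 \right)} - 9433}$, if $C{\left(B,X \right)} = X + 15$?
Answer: $2 i \sqrt{2337} \approx 96.685 i$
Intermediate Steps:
$C{\left(B,X \right)} = 15 + X$
$\sqrt{C{\left(-121,70 \right)} - 9433} = \sqrt{\left(15 + 70\right) - 9433} = \sqrt{85 - 9433} = \sqrt{-9348} = 2 i \sqrt{2337}$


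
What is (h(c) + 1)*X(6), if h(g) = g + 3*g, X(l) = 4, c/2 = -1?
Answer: -28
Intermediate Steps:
c = -2 (c = 2*(-1) = -2)
h(g) = 4*g
(h(c) + 1)*X(6) = (4*(-2) + 1)*4 = (-8 + 1)*4 = -7*4 = -28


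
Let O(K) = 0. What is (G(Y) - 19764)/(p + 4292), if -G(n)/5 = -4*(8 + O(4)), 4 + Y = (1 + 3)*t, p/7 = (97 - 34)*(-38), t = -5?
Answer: 9802/6233 ≈ 1.5726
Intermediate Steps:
p = -16758 (p = 7*((97 - 34)*(-38)) = 7*(63*(-38)) = 7*(-2394) = -16758)
Y = -24 (Y = -4 + (1 + 3)*(-5) = -4 + 4*(-5) = -4 - 20 = -24)
G(n) = 160 (G(n) = -(-20)*(8 + 0) = -(-20)*8 = -5*(-32) = 160)
(G(Y) - 19764)/(p + 4292) = (160 - 19764)/(-16758 + 4292) = -19604/(-12466) = -19604*(-1/12466) = 9802/6233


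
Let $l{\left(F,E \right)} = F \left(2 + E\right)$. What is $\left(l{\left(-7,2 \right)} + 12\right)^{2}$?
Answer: $256$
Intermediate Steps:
$\left(l{\left(-7,2 \right)} + 12\right)^{2} = \left(- 7 \left(2 + 2\right) + 12\right)^{2} = \left(\left(-7\right) 4 + 12\right)^{2} = \left(-28 + 12\right)^{2} = \left(-16\right)^{2} = 256$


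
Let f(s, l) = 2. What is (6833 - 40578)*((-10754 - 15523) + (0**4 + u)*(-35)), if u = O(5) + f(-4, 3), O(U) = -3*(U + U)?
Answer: 853647265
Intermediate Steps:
O(U) = -6*U
u = -28 (u = -6*5 + 2 = -30 + 2 = -28)
(6833 - 40578)*((-10754 - 15523) + (0**4 + u)*(-35)) = (6833 - 40578)*((-10754 - 15523) + (0**4 - 28)*(-35)) = -33745*(-26277 + (0 - 28)*(-35)) = -33745*(-26277 - 28*(-35)) = -33745*(-26277 + 980) = -33745*(-25297) = 853647265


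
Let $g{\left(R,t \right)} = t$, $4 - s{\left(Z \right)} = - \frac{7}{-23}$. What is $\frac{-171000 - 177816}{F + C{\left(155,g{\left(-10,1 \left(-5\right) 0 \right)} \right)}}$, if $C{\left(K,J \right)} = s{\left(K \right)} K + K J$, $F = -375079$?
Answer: $\frac{1337128}{1435607} \approx 0.9314$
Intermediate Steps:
$s{\left(Z \right)} = \frac{85}{23}$ ($s{\left(Z \right)} = 4 - - \frac{7}{-23} = 4 - \left(-7\right) \left(- \frac{1}{23}\right) = 4 - \frac{7}{23} = \frac{85}{23}$)
$C{\left(K,J \right)} = \frac{85 K}{23} + J K$ ($C{\left(K,J \right)} = \frac{85 K}{23} + K J = \frac{85 K}{23} + J K$)
$\frac{-171000 - 177816}{F + C{\left(155,g{\left(-10,1 \left(-5\right) 0 \right)} \right)}} = \frac{-171000 - 177816}{-375079 + \frac{1}{23} \cdot 155 \left(85 + 23 \cdot 1 \left(-5\right) 0\right)} = - \frac{348816}{-375079 + \frac{1}{23} \cdot 155 \left(85 + 23 \left(\left(-5\right) 0\right)\right)} = - \frac{348816}{-375079 + \frac{1}{23} \cdot 155 \left(85 + 23 \cdot 0\right)} = - \frac{348816}{-375079 + \frac{1}{23} \cdot 155 \left(85 + 0\right)} = - \frac{348816}{-375079 + \frac{1}{23} \cdot 155 \cdot 85} = - \frac{348816}{-375079 + \frac{13175}{23}} = - \frac{348816}{- \frac{8613642}{23}} = \left(-348816\right) \left(- \frac{23}{8613642}\right) = \frac{1337128}{1435607}$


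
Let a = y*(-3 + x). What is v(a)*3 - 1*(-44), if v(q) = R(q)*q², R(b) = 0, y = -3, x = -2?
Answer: 44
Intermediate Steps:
a = 15 (a = -3*(-3 - 2) = -3*(-5) = 15)
v(q) = 0 (v(q) = 0*q² = 0)
v(a)*3 - 1*(-44) = 0*3 - 1*(-44) = 0 + 44 = 44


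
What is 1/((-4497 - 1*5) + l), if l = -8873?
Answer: -1/13375 ≈ -7.4766e-5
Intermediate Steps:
1/((-4497 - 1*5) + l) = 1/((-4497 - 1*5) - 8873) = 1/((-4497 - 5) - 8873) = 1/(-4502 - 8873) = 1/(-13375) = -1/13375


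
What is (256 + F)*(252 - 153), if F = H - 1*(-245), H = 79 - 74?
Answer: 50094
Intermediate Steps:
H = 5
F = 250 (F = 5 - 1*(-245) = 5 + 245 = 250)
(256 + F)*(252 - 153) = (256 + 250)*(252 - 153) = 506*99 = 50094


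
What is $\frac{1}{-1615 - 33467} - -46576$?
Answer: $\frac{1633979231}{35082} \approx 46576.0$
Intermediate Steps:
$\frac{1}{-1615 - 33467} - -46576 = \frac{1}{-1615 - 33467} + 46576 = \frac{1}{-35082} + 46576 = - \frac{1}{35082} + 46576 = \frac{1633979231}{35082}$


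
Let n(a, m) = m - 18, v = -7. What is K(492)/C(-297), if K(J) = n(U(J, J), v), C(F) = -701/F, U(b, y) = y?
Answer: -7425/701 ≈ -10.592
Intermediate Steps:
n(a, m) = -18 + m
K(J) = -25 (K(J) = -18 - 7 = -25)
K(492)/C(-297) = -25/((-701/(-297))) = -25/((-701*(-1/297))) = -25/701/297 = -25*297/701 = -7425/701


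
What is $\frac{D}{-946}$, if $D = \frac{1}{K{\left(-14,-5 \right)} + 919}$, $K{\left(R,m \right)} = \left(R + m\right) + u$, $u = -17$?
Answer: $- \frac{1}{835318} \approx -1.1971 \cdot 10^{-6}$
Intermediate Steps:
$K{\left(R,m \right)} = -17 + R + m$ ($K{\left(R,m \right)} = \left(R + m\right) - 17 = -17 + R + m$)
$D = \frac{1}{883}$ ($D = \frac{1}{\left(-17 - 14 - 5\right) + 919} = \frac{1}{-36 + 919} = \frac{1}{883} \approx 0.0011325$)
$\frac{D}{-946} = \frac{1}{883 \left(-946\right)} = \frac{1}{883} \left(- \frac{1}{946}\right) = - \frac{1}{835318}$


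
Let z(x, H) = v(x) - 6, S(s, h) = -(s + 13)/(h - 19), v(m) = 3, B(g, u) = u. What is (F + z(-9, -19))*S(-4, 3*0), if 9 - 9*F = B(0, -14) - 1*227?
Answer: 223/19 ≈ 11.737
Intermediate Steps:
S(s, h) = -(13 + s)/(-19 + h)
z(x, H) = -3 (z(x, H) = 3 - 6 = -3)
F = 250/9 (F = 1 - (-14 - 1*227)/9 = 1 - (-14 - 227)/9 = 1 - 1/9*(-241) = 1 + 241/9 = 250/9 ≈ 27.778)
(F + z(-9, -19))*S(-4, 3*0) = (250/9 - 3)*((-13 - 1*(-4))/(-19 + 3*0)) = 223*((-13 + 4)/(-19 + 0))/9 = 223*(-9/(-19))/9 = 223*(-1/19*(-9))/9 = (223/9)*(9/19) = 223/19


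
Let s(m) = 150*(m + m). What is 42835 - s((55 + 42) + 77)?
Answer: -9365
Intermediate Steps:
s(m) = 300*m (s(m) = 150*(2*m) = 300*m)
42835 - s((55 + 42) + 77) = 42835 - 300*((55 + 42) + 77) = 42835 - 300*(97 + 77) = 42835 - 300*174 = 42835 - 1*52200 = 42835 - 52200 = -9365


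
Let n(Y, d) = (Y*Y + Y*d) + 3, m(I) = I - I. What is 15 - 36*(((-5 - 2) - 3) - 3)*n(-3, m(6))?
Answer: 5631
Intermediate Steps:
m(I) = 0
n(Y, d) = 3 + Y² + Y*d (n(Y, d) = (Y² + Y*d) + 3 = 3 + Y² + Y*d)
15 - 36*(((-5 - 2) - 3) - 3)*n(-3, m(6)) = 15 - 36*(((-5 - 2) - 3) - 3)*(3 + (-3)² - 3*0) = 15 - 36*((-7 - 3) - 3)*(3 + 9 + 0) = 15 - 36*(-10 - 3)*12 = 15 - (-468)*12 = 15 - 36*(-156) = 15 + 5616 = 5631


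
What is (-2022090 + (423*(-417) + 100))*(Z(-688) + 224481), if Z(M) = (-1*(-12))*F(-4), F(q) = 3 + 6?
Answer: -493732190409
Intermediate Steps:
F(q) = 9
Z(M) = 108 (Z(M) = -1*(-12)*9 = 12*9 = 108)
(-2022090 + (423*(-417) + 100))*(Z(-688) + 224481) = (-2022090 + (423*(-417) + 100))*(108 + 224481) = (-2022090 + (-176391 + 100))*224589 = (-2022090 - 176291)*224589 = -2198381*224589 = -493732190409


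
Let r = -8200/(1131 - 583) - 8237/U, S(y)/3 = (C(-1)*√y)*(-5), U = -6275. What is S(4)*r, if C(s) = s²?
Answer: 70411686/171935 ≈ 409.52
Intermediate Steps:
S(y) = -15*√y (S(y) = 3*(((-1)²*√y)*(-5)) = 3*((1*√y)*(-5)) = 3*(√y*(-5)) = 3*(-5*√y) = -15*√y)
r = -11735281/859675 (r = -8200/(1131 - 583) - 8237/(-6275) = -8200/548 - 8237*(-1/6275) = -8200*1/548 + 8237/6275 = -2050/137 + 8237/6275 = -11735281/859675 ≈ -13.651)
S(4)*r = -15*√4*(-11735281/859675) = -15*2*(-11735281/859675) = -30*(-11735281/859675) = 70411686/171935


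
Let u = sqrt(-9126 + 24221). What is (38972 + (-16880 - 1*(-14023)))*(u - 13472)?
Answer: -486541280 + 36115*sqrt(15095) ≈ -4.8210e+8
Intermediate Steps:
u = sqrt(15095) ≈ 122.86
(38972 + (-16880 - 1*(-14023)))*(u - 13472) = (38972 + (-16880 - 1*(-14023)))*(sqrt(15095) - 13472) = (38972 + (-16880 + 14023))*(-13472 + sqrt(15095)) = (38972 - 2857)*(-13472 + sqrt(15095)) = 36115*(-13472 + sqrt(15095)) = -486541280 + 36115*sqrt(15095)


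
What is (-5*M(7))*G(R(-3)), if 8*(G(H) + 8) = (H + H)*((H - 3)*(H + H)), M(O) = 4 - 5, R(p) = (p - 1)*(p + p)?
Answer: 30200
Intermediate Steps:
R(p) = 2*p*(-1 + p) (R(p) = (-1 + p)*(2*p) = 2*p*(-1 + p))
M(O) = -1
G(H) = -8 + H²*(-3 + H)/2 (G(H) = -8 + ((H + H)*((H - 3)*(H + H)))/8 = -8 + ((2*H)*((-3 + H)*(2*H)))/8 = -8 + ((2*H)*(2*H*(-3 + H)))/8 = -8 + (4*H²*(-3 + H))/8 = -8 + H²*(-3 + H)/2)
(-5*M(7))*G(R(-3)) = (-5*(-1))*(-8 + (2*(-3)*(-1 - 3))³/2 - 3*36*(-1 - 3)²/2) = 5*(-8 + (2*(-3)*(-4))³/2 - 3*(2*(-3)*(-4))²/2) = 5*(-8 + (½)*24³ - 3/2*24²) = 5*(-8 + (½)*13824 - 3/2*576) = 5*(-8 + 6912 - 864) = 5*6040 = 30200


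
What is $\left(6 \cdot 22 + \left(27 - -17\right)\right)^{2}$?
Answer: $30976$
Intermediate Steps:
$\left(6 \cdot 22 + \left(27 - -17\right)\right)^{2} = \left(132 + \left(27 + 17\right)\right)^{2} = \left(132 + 44\right)^{2} = 176^{2} = 30976$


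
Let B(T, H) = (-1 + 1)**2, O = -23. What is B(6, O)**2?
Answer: 0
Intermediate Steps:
B(T, H) = 0 (B(T, H) = 0**2 = 0)
B(6, O)**2 = 0**2 = 0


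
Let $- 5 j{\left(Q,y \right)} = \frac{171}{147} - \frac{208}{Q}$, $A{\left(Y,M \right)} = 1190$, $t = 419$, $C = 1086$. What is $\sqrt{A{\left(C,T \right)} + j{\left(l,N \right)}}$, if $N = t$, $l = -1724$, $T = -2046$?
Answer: $\frac{\sqrt{10829386597}}{3017} \approx 34.493$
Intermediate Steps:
$N = 419$
$j{\left(Q,y \right)} = - \frac{57}{245} + \frac{208}{5 Q}$ ($j{\left(Q,y \right)} = - \frac{\frac{171}{147} - \frac{208}{Q}}{5} = - \frac{171 \cdot \frac{1}{147} - \frac{208}{Q}}{5} = - \frac{\frac{57}{49} - \frac{208}{Q}}{5} = - \frac{57}{245} + \frac{208}{5 Q}$)
$\sqrt{A{\left(C,T \right)} + j{\left(l,N \right)}} = \sqrt{1190 + \frac{10192 - -98268}{245 \left(-1724\right)}} = \sqrt{1190 + \frac{1}{245} \left(- \frac{1}{1724}\right) \left(10192 + 98268\right)} = \sqrt{1190 + \frac{1}{245} \left(- \frac{1}{1724}\right) 108460} = \sqrt{1190 - \frac{5423}{21119}} = \sqrt{\frac{25126187}{21119}} = \frac{\sqrt{10829386597}}{3017}$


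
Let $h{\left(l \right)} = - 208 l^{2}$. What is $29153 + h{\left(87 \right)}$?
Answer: $-1545199$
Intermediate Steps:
$29153 + h{\left(87 \right)} = 29153 - 208 \cdot 87^{2} = 29153 - 1574352 = -1545199$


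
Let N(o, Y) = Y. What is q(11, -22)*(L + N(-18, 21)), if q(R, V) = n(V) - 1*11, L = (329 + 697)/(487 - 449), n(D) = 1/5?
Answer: -2592/5 ≈ -518.40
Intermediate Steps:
n(D) = ⅕
L = 27 (L = 1026/38 = 1026*(1/38) = 27)
q(R, V) = -54/5 (q(R, V) = ⅕ - 1*11 = ⅕ - 11 = -54/5)
q(11, -22)*(L + N(-18, 21)) = -54*(27 + 21)/5 = -54/5*48 = -2592/5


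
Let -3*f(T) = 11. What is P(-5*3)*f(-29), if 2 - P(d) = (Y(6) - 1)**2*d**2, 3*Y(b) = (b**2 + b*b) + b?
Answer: 1546853/3 ≈ 5.1562e+5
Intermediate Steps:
f(T) = -11/3 (f(T) = -1/3*11 = -11/3)
Y(b) = b/3 + 2*b**2/3 (Y(b) = ((b**2 + b*b) + b)/3 = ((b**2 + b**2) + b)/3 = (2*b**2 + b)/3 = (b + 2*b**2)/3 = b/3 + 2*b**2/3)
P(d) = 2 - 625*d**2 (P(d) = 2 - ((1/3)*6*(1 + 2*6) - 1)**2*d**2 = 2 - ((1/3)*6*(1 + 12) - 1)**2*d**2 = 2 - ((1/3)*6*13 - 1)**2*d**2 = 2 - (26 - 1)**2*d**2 = 2 - 25**2*d**2 = 2 - 625*d**2)
P(-5*3)*f(-29) = (2 - 625*(-5*3)**2)*(-11/3) = (2 - 625*(-15)**2)*(-11/3) = (2 - 625*225)*(-11/3) = (2 - 140625)*(-11/3) = -140623*(-11/3) = 1546853/3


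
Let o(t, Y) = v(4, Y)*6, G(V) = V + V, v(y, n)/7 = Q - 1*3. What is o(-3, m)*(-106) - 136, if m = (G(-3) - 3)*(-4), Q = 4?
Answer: -4588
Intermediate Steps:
v(y, n) = 7 (v(y, n) = 7*(4 - 1*3) = 7*(4 - 3) = 7*1 = 7)
G(V) = 2*V
m = 36 (m = (2*(-3) - 3)*(-4) = (-6 - 3)*(-4) = -9*(-4) = 36)
o(t, Y) = 42 (o(t, Y) = 7*6 = 42)
o(-3, m)*(-106) - 136 = 42*(-106) - 136 = -4452 - 136 = -4588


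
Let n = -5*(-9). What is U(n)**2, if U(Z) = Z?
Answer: 2025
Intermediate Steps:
n = 45
U(n)**2 = 45**2 = 2025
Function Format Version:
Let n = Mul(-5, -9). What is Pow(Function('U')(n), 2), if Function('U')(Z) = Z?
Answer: 2025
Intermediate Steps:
n = 45
Pow(Function('U')(n), 2) = Pow(45, 2) = 2025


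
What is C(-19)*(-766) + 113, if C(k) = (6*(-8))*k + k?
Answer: -683925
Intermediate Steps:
C(k) = -47*k (C(k) = -48*k + k = -47*k)
C(-19)*(-766) + 113 = -47*(-19)*(-766) + 113 = 893*(-766) + 113 = -684038 + 113 = -683925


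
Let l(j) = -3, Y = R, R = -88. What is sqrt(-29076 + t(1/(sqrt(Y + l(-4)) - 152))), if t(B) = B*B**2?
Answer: sqrt((-100902791713 + 2012669796*I*sqrt(91))/(3470312 - 69221*I*sqrt(91))) ≈ 0.e-10 - 170.52*I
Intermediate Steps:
Y = -88
t(B) = B**3
sqrt(-29076 + t(1/(sqrt(Y + l(-4)) - 152))) = sqrt(-29076 + (1/(sqrt(-88 - 3) - 152))**3) = sqrt(-29076 + (1/(sqrt(-91) - 152))**3) = sqrt(-29076 + (1/(I*sqrt(91) - 152))**3) = sqrt(-29076 + (1/(-152 + I*sqrt(91)))**3) = sqrt(-29076 + (-152 + I*sqrt(91))**(-3))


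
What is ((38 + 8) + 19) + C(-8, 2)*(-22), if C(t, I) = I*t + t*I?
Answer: 769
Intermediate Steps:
C(t, I) = 2*I*t (C(t, I) = I*t + I*t = 2*I*t)
((38 + 8) + 19) + C(-8, 2)*(-22) = ((38 + 8) + 19) + (2*2*(-8))*(-22) = (46 + 19) - 32*(-22) = 65 + 704 = 769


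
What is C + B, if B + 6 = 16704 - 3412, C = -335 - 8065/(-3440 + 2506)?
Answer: 12104299/934 ≈ 12960.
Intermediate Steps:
C = -304825/934 (C = -335 - 8065/(-934) = -335 - 8065*(-1/934) = -335 + 8065/934 = -304825/934 ≈ -326.37)
B = 13286 (B = -6 + (16704 - 3412) = -6 + 13292 = 13286)
C + B = -304825/934 + 13286 = 12104299/934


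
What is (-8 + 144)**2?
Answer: 18496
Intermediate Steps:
(-8 + 144)**2 = 136**2 = 18496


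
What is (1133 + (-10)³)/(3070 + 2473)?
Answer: 133/5543 ≈ 0.023994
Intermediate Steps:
(1133 + (-10)³)/(3070 + 2473) = (1133 - 1000)/5543 = 133*(1/5543) = 133/5543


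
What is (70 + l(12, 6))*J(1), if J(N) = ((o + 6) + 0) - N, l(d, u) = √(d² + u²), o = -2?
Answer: 210 + 18*√5 ≈ 250.25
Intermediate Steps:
J(N) = 4 - N (J(N) = ((-2 + 6) + 0) - N = (4 + 0) - N = 4 - N)
(70 + l(12, 6))*J(1) = (70 + √(12² + 6²))*(4 - 1*1) = (70 + √(144 + 36))*(4 - 1) = (70 + √180)*3 = (70 + 6*√5)*3 = 210 + 18*√5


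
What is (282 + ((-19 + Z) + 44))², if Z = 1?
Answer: 94864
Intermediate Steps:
(282 + ((-19 + Z) + 44))² = (282 + ((-19 + 1) + 44))² = (282 + (-18 + 44))² = (282 + 26)² = 308² = 94864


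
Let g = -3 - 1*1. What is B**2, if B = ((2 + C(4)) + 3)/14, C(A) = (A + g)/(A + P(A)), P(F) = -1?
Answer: 25/196 ≈ 0.12755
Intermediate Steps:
g = -4 (g = -3 - 1 = -4)
C(A) = (-4 + A)/(-1 + A) (C(A) = (A - 4)/(A - 1) = (-4 + A)/(-1 + A))
B = 5/14 (B = ((2 + (-4 + 4)/(-1 + 4)) + 3)/14 = ((2 + 0/3) + 3)*(1/14) = ((2 + (1/3)*0) + 3)*(1/14) = ((2 + 0) + 3)*(1/14) = (2 + 3)*(1/14) = 5*(1/14) = 5/14 ≈ 0.35714)
B**2 = (5/14)**2 = 25/196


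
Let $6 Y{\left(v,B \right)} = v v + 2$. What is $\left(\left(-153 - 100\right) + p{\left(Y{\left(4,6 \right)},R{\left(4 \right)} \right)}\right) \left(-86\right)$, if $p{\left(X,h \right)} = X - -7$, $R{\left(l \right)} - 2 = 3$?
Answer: $20898$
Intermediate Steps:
$R{\left(l \right)} = 5$ ($R{\left(l \right)} = 2 + 3 = 5$)
$Y{\left(v,B \right)} = \frac{1}{3} + \frac{v^{2}}{6}$ ($Y{\left(v,B \right)} = \frac{v v + 2}{6} = \frac{v^{2} + 2}{6} = \frac{2 + v^{2}}{6} = \frac{1}{3} + \frac{v^{2}}{6}$)
$p{\left(X,h \right)} = 7 + X$ ($p{\left(X,h \right)} = X + 7 = 7 + X$)
$\left(\left(-153 - 100\right) + p{\left(Y{\left(4,6 \right)},R{\left(4 \right)} \right)}\right) \left(-86\right) = \left(\left(-153 - 100\right) + \left(7 + \left(\frac{1}{3} + \frac{4^{2}}{6}\right)\right)\right) \left(-86\right) = \left(\left(-153 - 100\right) + \left(7 + \left(\frac{1}{3} + \frac{1}{6} \cdot 16\right)\right)\right) \left(-86\right) = \left(-253 + \left(7 + \left(\frac{1}{3} + \frac{8}{3}\right)\right)\right) \left(-86\right) = \left(-253 + \left(7 + 3\right)\right) \left(-86\right) = \left(-253 + 10\right) \left(-86\right) = \left(-243\right) \left(-86\right) = 20898$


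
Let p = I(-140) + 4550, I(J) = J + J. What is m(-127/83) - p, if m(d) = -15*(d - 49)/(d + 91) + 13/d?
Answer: -2013534312/471551 ≈ -4270.0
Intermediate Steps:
I(J) = 2*J
m(d) = 13/d - 15*(-49 + d)/(91 + d) (m(d) = -15*(-49 + d)/(91 + d) + 13/d = 13/d - 15*(-49 + d)/(91 + d))
p = 4270 (p = 2*(-140) + 4550 = -280 + 4550 = 4270)
m(-127/83) - p = (1183 - 15*(-127/83)**2 + 748*(-127/83))/(((-127/83))*(91 - 127/83)) - 1*4270 = (1183 - 15*(-127*1/83)**2 + 748*(-127*1/83))/(((-127*1/83))*(91 - 127*1/83)) - 4270 = (1183 - 15*(-127/83)**2 + 748*(-127/83))/((-127/83)*(91 - 127/83)) - 4270 = -83*(1183 - 15*16129/6889 - 94996/83)/(127*7426/83) - 4270 = -83/127*83/7426*(1183 - 241935/6889 - 94996/83) - 4270 = -83/127*83/7426*23084/6889 - 4270 = -11542/471551 - 4270 = -2013534312/471551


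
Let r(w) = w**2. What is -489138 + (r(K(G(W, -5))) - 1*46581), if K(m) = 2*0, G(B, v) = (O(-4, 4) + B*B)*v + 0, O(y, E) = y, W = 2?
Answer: -535719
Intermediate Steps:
G(B, v) = v*(-4 + B**2) (G(B, v) = (-4 + B*B)*v + 0 = (-4 + B**2)*v + 0 = v*(-4 + B**2) + 0 = v*(-4 + B**2))
K(m) = 0
-489138 + (r(K(G(W, -5))) - 1*46581) = -489138 + (0**2 - 1*46581) = -489138 + (0 - 46581) = -489138 - 46581 = -535719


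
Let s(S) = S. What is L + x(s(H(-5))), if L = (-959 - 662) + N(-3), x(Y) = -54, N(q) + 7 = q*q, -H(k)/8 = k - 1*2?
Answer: -1673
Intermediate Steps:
H(k) = 16 - 8*k (H(k) = -8*(k - 1*2) = -8*(k - 2) = -8*(-2 + k) = 16 - 8*k)
N(q) = -7 + q² (N(q) = -7 + q*q = -7 + q²)
L = -1619 (L = (-959 - 662) + (-7 + (-3)²) = -1621 + (-7 + 9) = -1621 + 2 = -1619)
L + x(s(H(-5))) = -1619 - 54 = -1673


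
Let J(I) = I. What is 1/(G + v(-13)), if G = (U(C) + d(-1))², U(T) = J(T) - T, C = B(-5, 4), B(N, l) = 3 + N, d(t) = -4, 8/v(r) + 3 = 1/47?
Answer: 35/466 ≈ 0.075107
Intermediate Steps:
v(r) = -94/35 (v(r) = 8/(-3 + 1/47) = 8/(-140/47) = 8*(-47/140) = -94/35)
C = -2 (C = 3 - 5 = -2)
U(T) = 0 (U(T) = T - T = 0)
G = 16 (G = (0 - 4)² = (-4)² = 16)
1/(G + v(-13)) = 1/(16 - 94/35) = 1/(466/35) = 35/466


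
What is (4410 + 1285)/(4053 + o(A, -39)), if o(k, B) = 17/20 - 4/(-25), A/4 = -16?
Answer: 569500/405401 ≈ 1.4048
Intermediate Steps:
A = -64 (A = 4*(-16) = -64)
o(k, B) = 101/100 (o(k, B) = 17*(1/20) - 4*(-1/25) = 17/20 + 4/25 = 101/100)
(4410 + 1285)/(4053 + o(A, -39)) = (4410 + 1285)/(4053 + 101/100) = 5695/(405401/100) = 5695*(100/405401) = 569500/405401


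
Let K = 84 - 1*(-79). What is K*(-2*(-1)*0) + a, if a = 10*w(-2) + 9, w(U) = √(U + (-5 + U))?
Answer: 9 + 30*I ≈ 9.0 + 30.0*I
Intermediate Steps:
K = 163 (K = 84 + 79 = 163)
w(U) = √(-5 + 2*U)
a = 9 + 30*I (a = 10*√(-5 + 2*(-2)) + 9 = 10*√(-5 - 4) + 9 = 10*√(-9) + 9 = 10*(3*I) + 9 = 30*I + 9 = 9 + 30*I ≈ 9.0 + 30.0*I)
K*(-2*(-1)*0) + a = 163*(-2*(-1)*0) + (9 + 30*I) = 163*(2*0) + (9 + 30*I) = 163*0 + (9 + 30*I) = 0 + (9 + 30*I) = 9 + 30*I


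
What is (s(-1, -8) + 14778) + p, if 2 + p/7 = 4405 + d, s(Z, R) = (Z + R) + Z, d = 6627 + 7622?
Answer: 145332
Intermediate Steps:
d = 14249
s(Z, R) = R + 2*Z (s(Z, R) = (R + Z) + Z = R + 2*Z)
p = 130564 (p = -14 + 7*(4405 + 14249) = -14 + 7*18654 = -14 + 130578 = 130564)
(s(-1, -8) + 14778) + p = ((-8 + 2*(-1)) + 14778) + 130564 = ((-8 - 2) + 14778) + 130564 = (-10 + 14778) + 130564 = 14768 + 130564 = 145332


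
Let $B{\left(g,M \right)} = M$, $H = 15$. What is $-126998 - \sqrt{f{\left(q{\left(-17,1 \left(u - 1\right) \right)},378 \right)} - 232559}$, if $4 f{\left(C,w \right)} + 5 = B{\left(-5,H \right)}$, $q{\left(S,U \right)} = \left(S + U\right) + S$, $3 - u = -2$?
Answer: $-126998 - \frac{i \sqrt{930226}}{2} \approx -1.27 \cdot 10^{5} - 482.24 i$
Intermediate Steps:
$u = 5$ ($u = 3 - -2 = 3 + 2 = 5$)
$q{\left(S,U \right)} = U + 2 S$
$f{\left(C,w \right)} = \frac{5}{2}$ ($f{\left(C,w \right)} = - \frac{5}{4} + \frac{1}{4} \cdot 15 = - \frac{5}{4} + \frac{15}{4} = \frac{5}{2}$)
$-126998 - \sqrt{f{\left(q{\left(-17,1 \left(u - 1\right) \right)},378 \right)} - 232559} = -126998 - \sqrt{\frac{5}{2} - 232559} = -126998 - \sqrt{- \frac{465113}{2}} = -126998 - \frac{i \sqrt{930226}}{2}$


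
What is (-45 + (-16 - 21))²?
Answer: 6724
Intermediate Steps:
(-45 + (-16 - 21))² = (-45 - 37)² = (-82)² = 6724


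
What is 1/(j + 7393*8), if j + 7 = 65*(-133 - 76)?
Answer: 1/45552 ≈ 2.1953e-5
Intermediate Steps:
j = -13592 (j = -7 + 65*(-133 - 76) = -7 + 65*(-209) = -7 - 13585 = -13592)
1/(j + 7393*8) = 1/(-13592 + 7393*8) = 1/(-13592 + 59144) = 1/45552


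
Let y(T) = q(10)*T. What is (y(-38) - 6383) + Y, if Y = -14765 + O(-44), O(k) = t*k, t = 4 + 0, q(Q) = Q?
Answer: -21704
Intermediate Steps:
t = 4
y(T) = 10*T
O(k) = 4*k
Y = -14941 (Y = -14765 + 4*(-44) = -14765 - 176 = -14941)
(y(-38) - 6383) + Y = (10*(-38) - 6383) - 14941 = (-380 - 6383) - 14941 = -6763 - 14941 = -21704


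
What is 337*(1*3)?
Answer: 1011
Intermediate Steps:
337*(1*3) = 337*3 = 1011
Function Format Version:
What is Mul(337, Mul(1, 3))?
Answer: 1011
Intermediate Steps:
Mul(337, Mul(1, 3)) = Mul(337, 3) = 1011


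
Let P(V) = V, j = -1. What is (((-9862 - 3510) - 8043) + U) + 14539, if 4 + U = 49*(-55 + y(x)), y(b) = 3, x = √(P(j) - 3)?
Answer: -9428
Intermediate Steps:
x = 2*I (x = √(-1 - 3) = √(-4) = 2*I ≈ 2.0*I)
U = -2552 (U = -4 + 49*(-55 + 3) = -4 + 49*(-52) = -4 - 2548 = -2552)
(((-9862 - 3510) - 8043) + U) + 14539 = (((-9862 - 3510) - 8043) - 2552) + 14539 = ((-13372 - 8043) - 2552) + 14539 = (-21415 - 2552) + 14539 = -23967 + 14539 = -9428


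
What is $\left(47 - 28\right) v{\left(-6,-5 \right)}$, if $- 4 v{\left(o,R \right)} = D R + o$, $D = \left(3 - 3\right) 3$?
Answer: $\frac{57}{2} \approx 28.5$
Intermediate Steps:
$D = 0$ ($D = 0 \cdot 3 = 0$)
$v{\left(o,R \right)} = - \frac{o}{4}$ ($v{\left(o,R \right)} = - \frac{0 R + o}{4} = - \frac{0 + o}{4} = - \frac{o}{4}$)
$\left(47 - 28\right) v{\left(-6,-5 \right)} = \left(47 - 28\right) \left(\left(- \frac{1}{4}\right) \left(-6\right)\right) = 19 \cdot \frac{3}{2} = \frac{57}{2}$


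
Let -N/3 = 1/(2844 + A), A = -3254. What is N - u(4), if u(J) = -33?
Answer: 13533/410 ≈ 33.007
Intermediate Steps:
N = 3/410 (N = -3/(2844 - 3254) = -3/(-410) = -3*(-1/410) = 3/410 ≈ 0.0073171)
N - u(4) = 3/410 - 1*(-33) = 3/410 + 33 = 13533/410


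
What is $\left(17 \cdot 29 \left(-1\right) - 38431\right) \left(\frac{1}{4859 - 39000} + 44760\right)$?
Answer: $- \frac{59481755712916}{34141} \approx -1.7422 \cdot 10^{9}$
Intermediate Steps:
$\left(17 \cdot 29 \left(-1\right) - 38431\right) \left(\frac{1}{4859 - 39000} + 44760\right) = \left(493 \left(-1\right) - 38431\right) \left(\frac{1}{-34141} + 44760\right) = \left(-493 - 38431\right) \left(- \frac{1}{34141} + 44760\right) = \left(-38924\right) \frac{1528151159}{34141} = - \frac{59481755712916}{34141}$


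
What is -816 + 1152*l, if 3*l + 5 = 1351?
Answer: 516048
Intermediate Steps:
l = 1346/3 (l = -5/3 + (⅓)*1351 = -5/3 + 1351/3 = 1346/3 ≈ 448.67)
-816 + 1152*l = -816 + 1152*(1346/3) = -816 + 516864 = 516048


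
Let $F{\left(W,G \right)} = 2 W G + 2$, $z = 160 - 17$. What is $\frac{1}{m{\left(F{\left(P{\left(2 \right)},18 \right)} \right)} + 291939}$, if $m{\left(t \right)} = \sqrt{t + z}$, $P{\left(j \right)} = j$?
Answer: $\frac{291939}{85228379504} - \frac{\sqrt{217}}{85228379504} \approx 3.4252 \cdot 10^{-6}$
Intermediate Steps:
$z = 143$
$F{\left(W,G \right)} = 2 + 2 G W$ ($F{\left(W,G \right)} = 2 G W + 2 = 2 + 2 G W$)
$m{\left(t \right)} = \sqrt{143 + t}$ ($m{\left(t \right)} = \sqrt{t + 143} = \sqrt{143 + t}$)
$\frac{1}{m{\left(F{\left(P{\left(2 \right)},18 \right)} \right)} + 291939} = \frac{1}{\sqrt{143 + \left(2 + 2 \cdot 18 \cdot 2\right)} + 291939} = \frac{1}{\sqrt{143 + \left(2 + 72\right)} + 291939} = \frac{1}{\sqrt{143 + 74} + 291939} = \frac{1}{\sqrt{217} + 291939} = \frac{1}{291939 + \sqrt{217}}$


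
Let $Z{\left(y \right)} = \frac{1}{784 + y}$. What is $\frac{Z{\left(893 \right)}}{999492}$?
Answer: $\frac{1}{1676148084} \approx 5.9661 \cdot 10^{-10}$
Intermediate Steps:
$\frac{Z{\left(893 \right)}}{999492} = \frac{1}{\left(784 + 893\right) 999492} = \frac{1}{1677} \cdot \frac{1}{999492} = \frac{1}{1676148084}$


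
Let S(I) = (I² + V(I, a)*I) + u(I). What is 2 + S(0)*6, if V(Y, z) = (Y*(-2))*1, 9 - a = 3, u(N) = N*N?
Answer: 2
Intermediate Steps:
u(N) = N²
a = 6 (a = 9 - 1*3 = 9 - 3 = 6)
V(Y, z) = -2*Y (V(Y, z) = -2*Y*1 = -2*Y)
S(I) = 0 (S(I) = (I² + (-2*I)*I) + I² = (I² - 2*I²) + I² = -I² + I² = 0)
2 + S(0)*6 = 2 + 0*6 = 2 + 0 = 2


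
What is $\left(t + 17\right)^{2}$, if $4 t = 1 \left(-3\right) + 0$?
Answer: $\frac{4225}{16} \approx 264.06$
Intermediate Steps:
$t = - \frac{3}{4}$ ($t = \frac{1 \left(-3\right) + 0}{4} = \frac{-3 + 0}{4} = \frac{1}{4} \left(-3\right) = - \frac{3}{4} \approx -0.75$)
$\left(t + 17\right)^{2} = \left(- \frac{3}{4} + 17\right)^{2} = \left(\frac{65}{4}\right)^{2} = \frac{4225}{16}$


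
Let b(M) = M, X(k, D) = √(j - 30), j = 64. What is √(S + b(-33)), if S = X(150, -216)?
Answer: √(-33 + √34) ≈ 5.2124*I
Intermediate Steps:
X(k, D) = √34 (X(k, D) = √(64 - 30) = √34)
S = √34 ≈ 5.8309
√(S + b(-33)) = √(√34 - 33) = √(-33 + √34)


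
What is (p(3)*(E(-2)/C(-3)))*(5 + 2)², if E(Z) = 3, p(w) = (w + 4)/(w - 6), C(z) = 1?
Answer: -343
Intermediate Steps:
p(w) = (4 + w)/(-6 + w)
(p(3)*(E(-2)/C(-3)))*(5 + 2)² = (((4 + 3)/(-6 + 3))*(3/1))*(5 + 2)² = ((7/(-3))*(3*1))*7² = (-⅓*7*3)*49 = -7/3*3*49 = -7*49 = -343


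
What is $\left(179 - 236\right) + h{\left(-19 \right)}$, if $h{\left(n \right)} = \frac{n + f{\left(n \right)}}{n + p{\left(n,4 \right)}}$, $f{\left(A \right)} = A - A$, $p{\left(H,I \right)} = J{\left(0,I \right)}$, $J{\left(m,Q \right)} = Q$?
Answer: $- \frac{836}{15} \approx -55.733$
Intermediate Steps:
$p{\left(H,I \right)} = I$
$f{\left(A \right)} = 0$
$h{\left(n \right)} = \frac{n}{4 + n}$ ($h{\left(n \right)} = \frac{n + 0}{n + 4} = \frac{n}{4 + n}$)
$\left(179 - 236\right) + h{\left(-19 \right)} = \left(179 - 236\right) - \frac{19}{4 - 19} = \left(179 - 236\right) - \frac{19}{-15} = -57 - - \frac{19}{15} = -57 + \frac{19}{15} = - \frac{836}{15}$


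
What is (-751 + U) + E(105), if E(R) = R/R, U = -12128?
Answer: -12878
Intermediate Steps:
E(R) = 1
(-751 + U) + E(105) = (-751 - 12128) + 1 = -12879 + 1 = -12878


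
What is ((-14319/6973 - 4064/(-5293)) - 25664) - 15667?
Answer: -1525495678654/36908089 ≈ -41332.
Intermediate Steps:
((-14319/6973 - 4064/(-5293)) - 25664) - 15667 = ((-14319*1/6973 - 4064*(-1/5293)) - 25664) - 15667 = ((-14319/6973 + 4064/5293) - 25664) - 15667 = (-47452195/36908089 - 25664) - 15667 = -947256648291/36908089 - 15667 = -1525495678654/36908089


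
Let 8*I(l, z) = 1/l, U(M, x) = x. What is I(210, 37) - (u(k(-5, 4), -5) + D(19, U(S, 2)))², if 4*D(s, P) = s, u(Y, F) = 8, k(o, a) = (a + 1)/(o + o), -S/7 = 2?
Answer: -17069/105 ≈ -162.56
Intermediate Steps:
S = -14 (S = -7*2 = -14)
k(o, a) = (1 + a)/(2*o) (k(o, a) = (1 + a)/((2*o)) = (1 + a)*(1/(2*o)) = (1 + a)/(2*o))
D(s, P) = s/4
I(l, z) = 1/(8*l)
I(210, 37) - (u(k(-5, 4), -5) + D(19, U(S, 2)))² = (⅛)/210 - (8 + (¼)*19)² = (⅛)*(1/210) - (8 + 19/4)² = 1/1680 - (51/4)² = 1/1680 - 1*2601/16 = 1/1680 - 2601/16 = -17069/105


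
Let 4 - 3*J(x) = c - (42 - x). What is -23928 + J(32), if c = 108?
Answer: -71878/3 ≈ -23959.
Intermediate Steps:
J(x) = -62/3 - x/3 (J(x) = 4/3 - (108 - (42 - x))/3 = 4/3 - (108 + (-42 + x))/3 = 4/3 - (66 + x)/3 = 4/3 + (-22 - x/3) = -62/3 - x/3)
-23928 + J(32) = -23928 + (-62/3 - 1/3*32) = -23928 + (-62/3 - 32/3) = -23928 - 94/3 = -71878/3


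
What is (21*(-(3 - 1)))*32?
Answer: -1344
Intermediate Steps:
(21*(-(3 - 1)))*32 = (21*(-1*2))*32 = (21*(-2))*32 = -42*32 = -1344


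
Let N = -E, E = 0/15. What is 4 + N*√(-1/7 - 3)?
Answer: 4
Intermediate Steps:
E = 0 (E = 0*(1/15) = 0)
N = 0 (N = -1*0 = 0)
4 + N*√(-1/7 - 3) = 4 + 0*√(-1/7 - 3) = 4 + 0*√(-1*⅐ - 3) = 4 + 0*√(-⅐ - 3) = 4 + 0*√(-22/7) = 4 + 0*(I*√154/7) = 4 + 0 = 4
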